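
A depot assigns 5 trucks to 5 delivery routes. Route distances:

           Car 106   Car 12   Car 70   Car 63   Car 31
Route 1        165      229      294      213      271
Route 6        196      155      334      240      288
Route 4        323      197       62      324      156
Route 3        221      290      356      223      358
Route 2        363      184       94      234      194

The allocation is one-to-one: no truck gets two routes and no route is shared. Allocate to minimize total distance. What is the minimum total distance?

Treat this as an assignment problem: match each truck to one route.
Optimal: Car 106→Route 1 (165 km), Car 12→Route 6 (155 km), Car 70→Route 2 (94 km), Car 63→Route 3 (223 km), Car 31→Route 4 (156 km) — total 165+155+94+223+156 = 793 km.
Min-entry greedy (repeatedly take the single cheapest remaining cell) gives 799 km, worse by 6.
No other one-to-one assignment undercuts 793 km.

Minimum total: 793 km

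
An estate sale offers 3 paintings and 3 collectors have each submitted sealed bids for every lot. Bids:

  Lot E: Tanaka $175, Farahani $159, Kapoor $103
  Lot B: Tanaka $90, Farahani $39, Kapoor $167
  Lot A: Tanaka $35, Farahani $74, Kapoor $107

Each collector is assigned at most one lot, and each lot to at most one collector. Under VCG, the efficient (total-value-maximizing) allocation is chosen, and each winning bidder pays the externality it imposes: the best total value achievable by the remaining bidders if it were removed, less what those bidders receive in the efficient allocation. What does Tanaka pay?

Tanaka pays $85.

Efficient allocation: Tanaka→Lot E ($175), Farahani→Lot A ($74), Kapoor→Lot B ($167); total welfare W = $416.
Tanaka receives Lot E at value $175, so the others get W − 175 = $241.
Without Tanaka: best allocation of the remaining 2 bidders over all 3 lots is Farahani→Lot E ($159), Kapoor→Lot B ($167), total $326.
VCG payment = (others' best without Tanaka) − (others' welfare with Tanaka) = 326 − 241 = $85.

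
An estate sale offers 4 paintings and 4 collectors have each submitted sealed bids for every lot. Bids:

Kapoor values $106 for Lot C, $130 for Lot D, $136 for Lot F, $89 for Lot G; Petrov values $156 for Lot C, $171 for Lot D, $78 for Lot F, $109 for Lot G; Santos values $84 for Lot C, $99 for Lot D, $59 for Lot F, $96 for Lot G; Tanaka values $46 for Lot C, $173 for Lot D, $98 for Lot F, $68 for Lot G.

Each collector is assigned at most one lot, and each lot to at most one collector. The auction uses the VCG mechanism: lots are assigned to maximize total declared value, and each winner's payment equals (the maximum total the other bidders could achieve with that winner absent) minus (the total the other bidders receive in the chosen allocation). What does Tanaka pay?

Efficient allocation: Kapoor→Lot F ($136), Petrov→Lot C ($156), Santos→Lot G ($96), Tanaka→Lot D ($173); total welfare W = $561.
Tanaka receives Lot D at value $173, so the others get W − 173 = $388.
Without Tanaka: best allocation of the remaining 3 bidders over all 4 lots is Kapoor→Lot F ($136), Petrov→Lot D ($171), Santos→Lot G ($96), total $403.
VCG payment = (others' best without Tanaka) − (others' welfare with Tanaka) = 403 − 388 = $15.

Tanaka pays $15.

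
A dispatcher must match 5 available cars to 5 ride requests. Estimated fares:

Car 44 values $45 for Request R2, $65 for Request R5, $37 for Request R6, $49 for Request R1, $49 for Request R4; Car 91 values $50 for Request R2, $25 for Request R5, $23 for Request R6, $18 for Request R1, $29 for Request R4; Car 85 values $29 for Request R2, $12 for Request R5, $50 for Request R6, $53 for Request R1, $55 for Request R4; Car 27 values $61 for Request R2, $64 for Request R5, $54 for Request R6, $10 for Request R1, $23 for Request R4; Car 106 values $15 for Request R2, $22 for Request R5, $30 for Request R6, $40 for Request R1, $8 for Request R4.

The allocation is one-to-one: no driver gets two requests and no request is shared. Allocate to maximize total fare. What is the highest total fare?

Maximum total: $264

Optimal: Car 44→Request R5 ($65), Car 91→Request R2 ($50), Car 85→Request R4 ($55), Car 27→Request R6 ($54), Car 106→Request R1 ($40) — total 65+50+55+54+40 = $264.
Max-entry greedy (repeatedly take the single best remaining cell) gives $244, worse by 20.
Next-best assignment: Car 44→Request R4, Car 91→Request R2, Car 85→Request R6, Car 27→Request R5, Car 106→Request R1 = $253.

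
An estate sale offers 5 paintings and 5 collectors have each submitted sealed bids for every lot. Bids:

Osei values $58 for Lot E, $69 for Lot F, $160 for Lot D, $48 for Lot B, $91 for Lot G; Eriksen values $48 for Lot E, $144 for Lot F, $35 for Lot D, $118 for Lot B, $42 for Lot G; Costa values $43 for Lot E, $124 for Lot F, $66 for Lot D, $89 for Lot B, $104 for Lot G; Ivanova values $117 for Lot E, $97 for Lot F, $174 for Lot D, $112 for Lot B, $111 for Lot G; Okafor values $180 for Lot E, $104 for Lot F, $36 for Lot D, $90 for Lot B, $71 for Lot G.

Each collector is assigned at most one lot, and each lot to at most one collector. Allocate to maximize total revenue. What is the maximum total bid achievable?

Maximum total: $700

Optimal: Osei→Lot D ($160), Eriksen→Lot F ($144), Costa→Lot G ($104), Ivanova→Lot B ($112), Okafor→Lot E ($180) — total 160+144+104+112+180 = $700.
Column-greedy (each lot in turn goes to its best remaining collector) gives $678, worse by 22.
Next-best assignment: Osei→Lot D, Eriksen→Lot B, Costa→Lot F, Ivanova→Lot G, Okafor→Lot E = $693.
Swapping Osei↔Okafor (Osei→Lot E $58, Okafor→Lot D $36) loses 246.
Every other assignment is strictly worse.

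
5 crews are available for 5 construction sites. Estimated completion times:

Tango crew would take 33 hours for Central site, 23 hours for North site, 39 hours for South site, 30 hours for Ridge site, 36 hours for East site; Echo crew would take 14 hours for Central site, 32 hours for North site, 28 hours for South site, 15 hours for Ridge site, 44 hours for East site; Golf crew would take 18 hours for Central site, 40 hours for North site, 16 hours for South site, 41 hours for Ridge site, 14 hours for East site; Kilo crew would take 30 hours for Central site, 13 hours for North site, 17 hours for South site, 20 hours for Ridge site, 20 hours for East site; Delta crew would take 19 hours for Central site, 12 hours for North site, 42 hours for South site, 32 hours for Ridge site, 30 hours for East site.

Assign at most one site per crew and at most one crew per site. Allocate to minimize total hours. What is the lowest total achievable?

Minimum total: 87 hours

Treat this as an assignment problem: match each crew to one site.
Optimal: Tango crew→Ridge site (30 hours), Echo crew→Central site (14 hours), Golf crew→East site (14 hours), Kilo crew→South site (17 hours), Delta crew→North site (12 hours) — total 30+14+14+17+12 = 87 hours.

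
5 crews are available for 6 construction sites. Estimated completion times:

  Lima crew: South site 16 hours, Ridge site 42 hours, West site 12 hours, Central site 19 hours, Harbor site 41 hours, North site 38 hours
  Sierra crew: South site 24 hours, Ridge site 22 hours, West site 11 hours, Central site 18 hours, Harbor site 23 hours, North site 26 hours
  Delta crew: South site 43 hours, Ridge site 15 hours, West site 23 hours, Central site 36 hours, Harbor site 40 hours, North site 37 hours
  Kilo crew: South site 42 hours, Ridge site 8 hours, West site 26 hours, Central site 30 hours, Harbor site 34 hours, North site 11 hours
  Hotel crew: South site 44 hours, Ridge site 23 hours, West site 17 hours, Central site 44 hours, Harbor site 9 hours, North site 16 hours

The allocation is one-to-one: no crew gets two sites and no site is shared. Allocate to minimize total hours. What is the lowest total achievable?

Min total: 62 hours

Optimal: Lima crew→South site (16 hours), Sierra crew→West site (11 hours), Delta crew→Ridge site (15 hours), Kilo crew→North site (11 hours), Hotel crew→Harbor site (9 hours) — total 16+11+15+11+9 = 62 hours.
Next-best assignment: Lima crew→West site, Sierra crew→Central site, Delta crew→Ridge site, Kilo crew→North site, Hotel crew→Harbor site = 65 hours.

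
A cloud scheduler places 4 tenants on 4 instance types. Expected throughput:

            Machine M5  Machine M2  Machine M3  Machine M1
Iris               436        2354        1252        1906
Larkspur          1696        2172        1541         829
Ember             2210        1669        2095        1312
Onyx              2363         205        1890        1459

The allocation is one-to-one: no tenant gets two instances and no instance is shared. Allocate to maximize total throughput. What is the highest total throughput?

Treat this as an assignment problem: match each tenant to one instance.
Optimal: Iris→Machine M1 (1906 ops/s), Larkspur→Machine M2 (2172 ops/s), Ember→Machine M3 (2095 ops/s), Onyx→Machine M5 (2363 ops/s) — total 1906+2172+2095+2363 = 8536 ops/s.
Column-greedy (each instance in turn goes to its best remaining tenant) gives 7641 ops/s, worse by 895.
Next-best assignment: Iris→Machine M1, Larkspur→Machine M2, Ember→Machine M5, Onyx→Machine M3 = 8178 ops/s.

Maximum total: 8536 ops/s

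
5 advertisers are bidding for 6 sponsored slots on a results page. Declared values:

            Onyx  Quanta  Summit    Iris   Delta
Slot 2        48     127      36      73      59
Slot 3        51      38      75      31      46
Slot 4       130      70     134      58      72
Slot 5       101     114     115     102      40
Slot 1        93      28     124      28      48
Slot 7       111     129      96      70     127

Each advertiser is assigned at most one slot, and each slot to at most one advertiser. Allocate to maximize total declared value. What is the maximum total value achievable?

Optimal: Onyx→Slot 4 ($130), Quanta→Slot 2 ($127), Summit→Slot 1 ($124), Iris→Slot 5 ($102), Delta→Slot 7 ($127) — total 130+127+124+102+127 = $610.
Column-greedy (each slot in turn goes to its best remaining advertiser) gives $482, worse by 128.
Next-best assignment: Onyx→Slot 1, Quanta→Slot 2, Summit→Slot 4, Iris→Slot 5, Delta→Slot 7 = $583.
Swapping Summit↔Onyx (Summit→Slot 4 $134, Onyx→Slot 1 $93) loses 27.
No other one-to-one assignment exceeds $610.

Max total: $610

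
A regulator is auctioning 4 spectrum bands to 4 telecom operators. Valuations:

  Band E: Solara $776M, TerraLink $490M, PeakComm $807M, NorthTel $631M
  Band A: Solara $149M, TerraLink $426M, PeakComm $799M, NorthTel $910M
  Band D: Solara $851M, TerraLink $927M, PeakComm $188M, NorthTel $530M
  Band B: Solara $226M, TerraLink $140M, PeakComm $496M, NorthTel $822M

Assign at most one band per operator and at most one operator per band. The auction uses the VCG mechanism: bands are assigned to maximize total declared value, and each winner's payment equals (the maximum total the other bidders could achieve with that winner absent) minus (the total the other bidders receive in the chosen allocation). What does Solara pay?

Efficient allocation: Solara→Band E ($776M), TerraLink→Band D ($927M), PeakComm→Band A ($799M), NorthTel→Band B ($822M); total welfare W = $3324M.
Solara receives Band E at value $776M, so the others get W − 776 = $2548M.
Without Solara: best allocation of the remaining 3 bidders over all 4 bands is TerraLink→Band D ($927M), PeakComm→Band E ($807M), NorthTel→Band A ($910M), total $2644M.
VCG payment = (others' best without Solara) − (others' welfare with Solara) = 2644 − 2548 = $96M.

Solara pays $96M.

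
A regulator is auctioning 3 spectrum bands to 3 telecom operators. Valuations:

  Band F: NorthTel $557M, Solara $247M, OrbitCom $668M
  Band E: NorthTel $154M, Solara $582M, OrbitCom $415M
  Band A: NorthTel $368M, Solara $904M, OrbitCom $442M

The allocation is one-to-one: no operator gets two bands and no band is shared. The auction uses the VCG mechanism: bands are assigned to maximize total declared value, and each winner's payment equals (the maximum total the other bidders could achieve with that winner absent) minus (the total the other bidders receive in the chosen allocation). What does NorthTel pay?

Efficient allocation: NorthTel→Band F ($557M), Solara→Band A ($904M), OrbitCom→Band E ($415M); total welfare W = $1876M.
NorthTel receives Band F at value $557M, so the others get W − 557 = $1319M.
Without NorthTel: best allocation of the remaining 2 bidders over all 3 bands is Solara→Band A ($904M), OrbitCom→Band F ($668M), total $1572M.
VCG payment = (others' best without NorthTel) − (others' welfare with NorthTel) = 1572 − 1319 = $253M.

NorthTel pays $253M.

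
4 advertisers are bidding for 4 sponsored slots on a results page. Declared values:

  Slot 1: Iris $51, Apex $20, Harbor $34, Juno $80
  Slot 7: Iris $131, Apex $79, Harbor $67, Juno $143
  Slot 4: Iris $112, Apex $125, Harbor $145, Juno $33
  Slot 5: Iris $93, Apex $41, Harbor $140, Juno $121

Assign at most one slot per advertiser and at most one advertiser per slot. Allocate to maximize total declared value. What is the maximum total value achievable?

Optimal: Iris→Slot 7 ($131), Apex→Slot 4 ($125), Harbor→Slot 5 ($140), Juno→Slot 1 ($80) — total 131+125+140+80 = $476.
Max-entry greedy (repeatedly take the single best remaining cell) gives $401, worse by 75.

Maximum total: $476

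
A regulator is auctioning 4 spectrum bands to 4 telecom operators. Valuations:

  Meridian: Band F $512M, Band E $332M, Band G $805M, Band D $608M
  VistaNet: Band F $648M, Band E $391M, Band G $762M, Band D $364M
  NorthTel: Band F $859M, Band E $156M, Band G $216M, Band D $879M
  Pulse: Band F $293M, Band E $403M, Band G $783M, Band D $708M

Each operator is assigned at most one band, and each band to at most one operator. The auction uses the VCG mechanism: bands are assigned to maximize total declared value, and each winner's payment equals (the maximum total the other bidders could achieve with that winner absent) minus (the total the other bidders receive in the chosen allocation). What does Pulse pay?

Pulse pays $277M.

Efficient allocation: Meridian→Band G ($805M), VistaNet→Band E ($391M), NorthTel→Band F ($859M), Pulse→Band D ($708M); total welfare W = $2763M.
Pulse receives Band D at value $708M, so the others get W − 708 = $2055M.
Without Pulse: best allocation of the remaining 3 bidders over all 4 bands is Meridian→Band G ($805M), VistaNet→Band F ($648M), NorthTel→Band D ($879M), total $2332M.
VCG payment = (others' best without Pulse) − (others' welfare with Pulse) = 2332 − 2055 = $277M.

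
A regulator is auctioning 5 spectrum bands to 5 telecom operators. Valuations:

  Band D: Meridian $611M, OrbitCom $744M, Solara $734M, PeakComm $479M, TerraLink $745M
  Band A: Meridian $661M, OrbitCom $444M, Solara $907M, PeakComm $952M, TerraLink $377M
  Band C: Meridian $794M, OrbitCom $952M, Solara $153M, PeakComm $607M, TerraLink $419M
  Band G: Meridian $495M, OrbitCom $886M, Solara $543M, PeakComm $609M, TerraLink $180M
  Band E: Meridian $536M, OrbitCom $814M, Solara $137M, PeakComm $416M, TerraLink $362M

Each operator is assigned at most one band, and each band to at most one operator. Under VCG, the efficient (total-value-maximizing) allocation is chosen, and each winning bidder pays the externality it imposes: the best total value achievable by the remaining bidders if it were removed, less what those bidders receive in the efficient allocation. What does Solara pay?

Solara pays $415M.

Efficient allocation: Meridian→Band C ($794M), OrbitCom→Band E ($814M), Solara→Band A ($907M), PeakComm→Band G ($609M), TerraLink→Band D ($745M); total welfare W = $3869M.
Solara receives Band A at value $907M, so the others get W − 907 = $2962M.
Without Solara: best allocation of the remaining 4 bidders over all 5 bands is Meridian→Band C ($794M), OrbitCom→Band G ($886M), PeakComm→Band A ($952M), TerraLink→Band D ($745M), total $3377M.
VCG payment = (others' best without Solara) − (others' welfare with Solara) = 3377 − 2962 = $415M.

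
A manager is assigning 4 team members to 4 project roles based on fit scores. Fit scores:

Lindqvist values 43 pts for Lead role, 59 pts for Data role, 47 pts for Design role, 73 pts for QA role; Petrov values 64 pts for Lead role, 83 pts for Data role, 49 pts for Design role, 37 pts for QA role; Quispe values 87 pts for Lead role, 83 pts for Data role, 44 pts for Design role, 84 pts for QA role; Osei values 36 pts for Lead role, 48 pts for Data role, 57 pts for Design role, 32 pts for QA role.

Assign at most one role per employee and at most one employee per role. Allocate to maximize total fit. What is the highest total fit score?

Maximum total: 300 pts

Optimal: Lindqvist→QA role (73 pts), Petrov→Data role (83 pts), Quispe→Lead role (87 pts), Osei→Design role (57 pts) — total 73+83+87+57 = 300 pts.
Next-best assignment: Lindqvist→QA role, Petrov→Lead role, Quispe→Data role, Osei→Design role = 277 pts.
Every other assignment is strictly worse.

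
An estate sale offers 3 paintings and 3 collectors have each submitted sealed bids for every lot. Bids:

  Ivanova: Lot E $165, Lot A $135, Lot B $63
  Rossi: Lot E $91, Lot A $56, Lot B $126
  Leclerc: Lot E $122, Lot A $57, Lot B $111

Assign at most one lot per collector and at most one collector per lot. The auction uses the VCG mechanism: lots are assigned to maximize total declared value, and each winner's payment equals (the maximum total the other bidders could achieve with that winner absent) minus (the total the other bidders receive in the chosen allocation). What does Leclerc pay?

Efficient allocation: Ivanova→Lot A ($135), Rossi→Lot B ($126), Leclerc→Lot E ($122); total welfare W = $383.
Leclerc receives Lot E at value $122, so the others get W − 122 = $261.
Without Leclerc: best allocation of the remaining 2 bidders over all 3 lots is Ivanova→Lot E ($165), Rossi→Lot B ($126), total $291.
VCG payment = (others' best without Leclerc) − (others' welfare with Leclerc) = 291 − 261 = $30.

Leclerc pays $30.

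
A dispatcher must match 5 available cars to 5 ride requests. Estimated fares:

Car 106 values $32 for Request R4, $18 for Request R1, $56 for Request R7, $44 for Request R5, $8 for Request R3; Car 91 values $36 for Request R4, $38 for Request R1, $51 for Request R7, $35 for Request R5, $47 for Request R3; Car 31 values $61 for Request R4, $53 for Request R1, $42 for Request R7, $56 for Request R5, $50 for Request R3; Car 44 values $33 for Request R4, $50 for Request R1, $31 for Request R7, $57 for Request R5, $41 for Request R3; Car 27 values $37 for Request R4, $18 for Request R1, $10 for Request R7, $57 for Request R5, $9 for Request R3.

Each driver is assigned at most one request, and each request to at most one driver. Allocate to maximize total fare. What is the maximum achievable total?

Optimal: Car 106→Request R7 ($56), Car 91→Request R3 ($47), Car 31→Request R4 ($61), Car 44→Request R1 ($50), Car 27→Request R5 ($57) — total 56+47+61+50+57 = $271.
Row-greedy (each driver in turn takes its best remaining request) gives $239, worse by 32.

Maximum total: $271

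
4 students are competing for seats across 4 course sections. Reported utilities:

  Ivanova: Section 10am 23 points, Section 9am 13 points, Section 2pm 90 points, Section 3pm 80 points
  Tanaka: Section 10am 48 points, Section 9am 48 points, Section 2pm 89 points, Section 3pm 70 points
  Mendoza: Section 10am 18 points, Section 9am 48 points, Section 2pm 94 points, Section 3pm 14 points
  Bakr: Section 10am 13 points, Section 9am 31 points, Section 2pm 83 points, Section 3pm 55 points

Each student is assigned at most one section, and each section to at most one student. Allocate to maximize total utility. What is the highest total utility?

Optimal: Ivanova→Section 3pm (80 points), Tanaka→Section 10am (48 points), Mendoza→Section 9am (48 points), Bakr→Section 2pm (83 points) — total 80+48+48+83 = 259 points.
Max-entry greedy (repeatedly take the single best remaining cell) gives 253 points, worse by 6.
Next-best assignment: Ivanova→Section 3pm, Tanaka→Section 10am, Mendoza→Section 2pm, Bakr→Section 9am = 253 points.
Swapping Bakr↔Mendoza (Bakr→Section 9am 31 points, Mendoza→Section 2pm 94 points) loses 6.

Max total: 259 points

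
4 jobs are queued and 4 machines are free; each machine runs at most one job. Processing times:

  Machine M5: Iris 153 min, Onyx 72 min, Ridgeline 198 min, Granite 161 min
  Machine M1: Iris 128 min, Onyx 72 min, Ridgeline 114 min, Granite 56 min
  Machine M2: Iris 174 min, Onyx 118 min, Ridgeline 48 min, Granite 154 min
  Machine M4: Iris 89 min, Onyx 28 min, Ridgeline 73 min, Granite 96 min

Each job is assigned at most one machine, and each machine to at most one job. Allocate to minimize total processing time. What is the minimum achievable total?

Minimum total: 265 min

This is the linear assignment problem.
Optimal: Iris→Machine M4 (89 min), Onyx→Machine M5 (72 min), Ridgeline→Machine M2 (48 min), Granite→Machine M1 (56 min) — total 89+72+48+56 = 265 min.
Min-entry greedy (repeatedly take the single cheapest remaining cell) gives 285 min, worse by 20.
Swapping Ridgeline↔Onyx (Ridgeline→Machine M5 198 min, Onyx→Machine M2 118 min) adds 196.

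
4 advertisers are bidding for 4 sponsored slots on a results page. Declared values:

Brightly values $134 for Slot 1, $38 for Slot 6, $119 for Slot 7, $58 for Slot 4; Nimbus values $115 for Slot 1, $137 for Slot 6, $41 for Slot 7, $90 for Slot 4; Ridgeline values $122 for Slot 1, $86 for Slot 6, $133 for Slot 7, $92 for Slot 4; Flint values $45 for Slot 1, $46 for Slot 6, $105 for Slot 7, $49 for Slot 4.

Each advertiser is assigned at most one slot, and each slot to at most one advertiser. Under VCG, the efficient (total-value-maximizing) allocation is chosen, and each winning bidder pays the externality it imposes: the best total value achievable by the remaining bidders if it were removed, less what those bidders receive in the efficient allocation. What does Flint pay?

Efficient allocation: Brightly→Slot 1 ($134), Nimbus→Slot 6 ($137), Ridgeline→Slot 4 ($92), Flint→Slot 7 ($105); total welfare W = $468.
Flint receives Slot 7 at value $105, so the others get W − 105 = $363.
Without Flint: best allocation of the remaining 3 bidders over all 4 slots is Brightly→Slot 1 ($134), Nimbus→Slot 6 ($137), Ridgeline→Slot 7 ($133), total $404.
VCG payment = (others' best without Flint) − (others' welfare with Flint) = 404 − 363 = $41.

Flint pays $41.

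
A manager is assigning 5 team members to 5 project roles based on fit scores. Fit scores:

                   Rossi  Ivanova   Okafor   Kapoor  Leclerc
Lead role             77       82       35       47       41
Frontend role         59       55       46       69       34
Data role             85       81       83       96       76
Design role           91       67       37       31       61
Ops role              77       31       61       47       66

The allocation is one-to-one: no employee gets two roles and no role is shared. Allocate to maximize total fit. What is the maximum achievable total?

Maximum total: 391 pts

Treat this as an assignment problem: match each employee to one role.
Optimal: Rossi→Design role (91 pts), Ivanova→Lead role (82 pts), Okafor→Data role (83 pts), Kapoor→Frontend role (69 pts), Leclerc→Ops role (66 pts) — total 91+82+83+69+66 = 391 pts.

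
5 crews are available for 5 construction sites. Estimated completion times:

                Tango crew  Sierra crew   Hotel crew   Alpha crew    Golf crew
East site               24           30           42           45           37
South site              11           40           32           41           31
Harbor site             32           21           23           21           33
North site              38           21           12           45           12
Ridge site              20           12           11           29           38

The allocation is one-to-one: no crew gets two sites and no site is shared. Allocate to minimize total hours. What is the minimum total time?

Minimum total: 85 hours

Optimal: Tango crew→South site (11 hours), Sierra crew→East site (30 hours), Hotel crew→Ridge site (11 hours), Alpha crew→Harbor site (21 hours), Golf crew→North site (12 hours) — total 11+30+11+21+12 = 85 hours.
Column-greedy (each site in turn goes to its cheapest remaining crew) gives 117 hours, worse by 32.
Next-best assignment: Tango crew→South site, Sierra crew→Ridge site, Hotel crew→North site, Alpha crew→Harbor site, Golf crew→East site = 93 hours.
No other one-to-one assignment undercuts 85 hours.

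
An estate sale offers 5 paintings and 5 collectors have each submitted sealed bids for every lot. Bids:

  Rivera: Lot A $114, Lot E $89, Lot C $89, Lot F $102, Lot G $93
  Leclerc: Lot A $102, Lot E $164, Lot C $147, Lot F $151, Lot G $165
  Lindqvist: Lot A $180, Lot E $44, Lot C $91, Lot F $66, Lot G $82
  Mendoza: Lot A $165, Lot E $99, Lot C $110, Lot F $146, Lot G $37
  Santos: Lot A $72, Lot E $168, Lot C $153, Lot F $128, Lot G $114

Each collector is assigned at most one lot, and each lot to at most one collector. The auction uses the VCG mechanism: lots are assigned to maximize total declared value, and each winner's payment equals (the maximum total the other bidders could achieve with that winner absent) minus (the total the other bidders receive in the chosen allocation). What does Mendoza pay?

Mendoza pays $13.

Efficient allocation: Rivera→Lot C ($89), Leclerc→Lot G ($165), Lindqvist→Lot A ($180), Mendoza→Lot F ($146), Santos→Lot E ($168); total welfare W = $748.
Mendoza receives Lot F at value $146, so the others get W − 146 = $602.
Without Mendoza: best allocation of the remaining 4 bidders over all 5 lots is Rivera→Lot F ($102), Leclerc→Lot G ($165), Lindqvist→Lot A ($180), Santos→Lot E ($168), total $615.
VCG payment = (others' best without Mendoza) − (others' welfare with Mendoza) = 615 − 602 = $13.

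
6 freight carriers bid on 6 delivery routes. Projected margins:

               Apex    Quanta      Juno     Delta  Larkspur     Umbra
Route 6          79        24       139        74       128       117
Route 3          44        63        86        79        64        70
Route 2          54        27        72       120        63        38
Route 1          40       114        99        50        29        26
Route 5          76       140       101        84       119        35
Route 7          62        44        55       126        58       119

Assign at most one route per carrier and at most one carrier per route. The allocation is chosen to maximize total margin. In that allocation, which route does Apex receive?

Optimal: Apex→Route 3 ($44k), Quanta→Route 1 ($114k), Juno→Route 6 ($139k), Delta→Route 2 ($120k), Larkspur→Route 5 ($119k), Umbra→Route 7 ($119k) — total 44+114+139+120+119+119 = $655k.
Column-greedy (each route in turn goes to its best remaining carrier) gives $590k, worse by 65.
Checked against all permutations: $655k is optimal.
Apex's own top route is Route 6 ($79k), but forcing Apex→Route 6 and reassigning the rest optimally gives only $637k — worse by 18.

Apex receives Route 3.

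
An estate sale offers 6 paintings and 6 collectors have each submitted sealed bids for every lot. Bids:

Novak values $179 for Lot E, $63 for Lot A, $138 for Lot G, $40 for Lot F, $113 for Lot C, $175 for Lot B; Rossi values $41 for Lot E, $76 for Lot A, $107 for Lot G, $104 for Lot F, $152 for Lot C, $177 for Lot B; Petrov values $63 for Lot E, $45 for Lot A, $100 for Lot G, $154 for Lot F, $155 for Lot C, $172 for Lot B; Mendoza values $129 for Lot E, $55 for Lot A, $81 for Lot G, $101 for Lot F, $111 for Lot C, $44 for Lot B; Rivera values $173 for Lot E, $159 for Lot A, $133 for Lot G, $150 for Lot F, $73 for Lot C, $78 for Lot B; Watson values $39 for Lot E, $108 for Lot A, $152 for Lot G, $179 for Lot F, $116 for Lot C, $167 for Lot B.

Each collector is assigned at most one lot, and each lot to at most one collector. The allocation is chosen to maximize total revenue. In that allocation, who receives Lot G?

Novak receives Lot G.

This is the linear assignment problem.
Optimal: Novak→Lot G ($138), Rossi→Lot B ($177), Petrov→Lot C ($155), Mendoza→Lot E ($129), Rivera→Lot A ($159), Watson→Lot F ($179) — total 138+177+155+129+159+179 = $937.
Next-best assignment: Novak→Lot E, Rossi→Lot B, Petrov→Lot F, Mendoza→Lot C, Rivera→Lot A, Watson→Lot G = $932.
Swapping Rossi↔Watson (Rossi→Lot F $104, Watson→Lot B $167) loses 85.
Every other assignment is strictly worse.
Novak's own top lot is Lot E ($179), but forcing Novak→Lot E and reassigning the rest optimally gives only $932 — worse by 5.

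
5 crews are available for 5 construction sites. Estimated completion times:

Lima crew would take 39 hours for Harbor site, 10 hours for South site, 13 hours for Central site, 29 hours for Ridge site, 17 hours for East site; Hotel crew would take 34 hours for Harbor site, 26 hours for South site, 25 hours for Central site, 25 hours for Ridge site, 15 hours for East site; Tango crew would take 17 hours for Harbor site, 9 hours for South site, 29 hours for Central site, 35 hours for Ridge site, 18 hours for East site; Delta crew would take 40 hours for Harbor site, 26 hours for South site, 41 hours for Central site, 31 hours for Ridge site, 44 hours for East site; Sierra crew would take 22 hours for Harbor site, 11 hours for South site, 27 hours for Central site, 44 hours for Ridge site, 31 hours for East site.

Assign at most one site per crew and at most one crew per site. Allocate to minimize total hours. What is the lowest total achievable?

Optimal: Lima crew→Central site (13 hours), Hotel crew→East site (15 hours), Tango crew→Harbor site (17 hours), Delta crew→Ridge site (31 hours), Sierra crew→South site (11 hours) — total 13+15+17+31+11 = 87 hours.
Column-greedy (each site in turn goes to its cheapest remaining crew) gives 114 hours, worse by 27.
Next-best assignment: Lima crew→Central site, Hotel crew→East site, Tango crew→South site, Delta crew→Ridge site, Sierra crew→Harbor site = 90 hours.

Minimum total: 87 hours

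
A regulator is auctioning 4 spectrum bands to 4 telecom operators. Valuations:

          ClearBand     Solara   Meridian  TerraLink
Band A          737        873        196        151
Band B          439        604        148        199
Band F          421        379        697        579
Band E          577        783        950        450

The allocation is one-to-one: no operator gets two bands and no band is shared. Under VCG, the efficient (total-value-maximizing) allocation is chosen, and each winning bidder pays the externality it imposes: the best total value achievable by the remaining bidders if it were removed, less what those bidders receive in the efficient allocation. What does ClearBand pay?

ClearBand pays $269M.

Efficient allocation: ClearBand→Band A ($737M), Solara→Band B ($604M), Meridian→Band E ($950M), TerraLink→Band F ($579M); total welfare W = $2870M.
ClearBand receives Band A at value $737M, so the others get W − 737 = $2133M.
Without ClearBand: best allocation of the remaining 3 bidders over all 4 bands is Solara→Band A ($873M), Meridian→Band E ($950M), TerraLink→Band F ($579M), total $2402M.
VCG payment = (others' best without ClearBand) − (others' welfare with ClearBand) = 2402 − 2133 = $269M.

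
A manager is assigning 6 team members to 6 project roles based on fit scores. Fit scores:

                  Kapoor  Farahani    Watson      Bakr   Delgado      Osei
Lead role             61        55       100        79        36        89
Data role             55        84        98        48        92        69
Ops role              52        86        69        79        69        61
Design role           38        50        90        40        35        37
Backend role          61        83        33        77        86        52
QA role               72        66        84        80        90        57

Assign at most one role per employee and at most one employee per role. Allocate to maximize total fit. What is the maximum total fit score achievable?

Maximum total: 506 pts

Optimal: Kapoor→QA role (72 pts), Farahani→Ops role (86 pts), Watson→Design role (90 pts), Bakr→Backend role (77 pts), Delgado→Data role (92 pts), Osei→Lead role (89 pts) — total 72+86+90+77+92+89 = 506 pts.
Row-greedy (each employee in turn takes its best remaining role) gives 464 pts, worse by 42.
Next-best assignment: Kapoor→QA role, Farahani→Backend role, Watson→Design role, Bakr→Ops role, Delgado→Data role, Osei→Lead role = 505 pts.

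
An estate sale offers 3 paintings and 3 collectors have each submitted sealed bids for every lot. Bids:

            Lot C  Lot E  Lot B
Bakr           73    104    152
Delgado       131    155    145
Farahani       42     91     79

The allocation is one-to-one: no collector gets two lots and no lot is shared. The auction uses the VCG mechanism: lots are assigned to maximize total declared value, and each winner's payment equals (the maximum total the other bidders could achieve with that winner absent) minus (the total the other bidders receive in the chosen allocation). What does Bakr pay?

Bakr pays $14.

Efficient allocation: Bakr→Lot B ($152), Delgado→Lot C ($131), Farahani→Lot E ($91); total welfare W = $374.
Bakr receives Lot B at value $152, so the others get W − 152 = $222.
Without Bakr: best allocation of the remaining 2 bidders over all 3 lots is Delgado→Lot B ($145), Farahani→Lot E ($91), total $236.
VCG payment = (others' best without Bakr) − (others' welfare with Bakr) = 236 − 222 = $14.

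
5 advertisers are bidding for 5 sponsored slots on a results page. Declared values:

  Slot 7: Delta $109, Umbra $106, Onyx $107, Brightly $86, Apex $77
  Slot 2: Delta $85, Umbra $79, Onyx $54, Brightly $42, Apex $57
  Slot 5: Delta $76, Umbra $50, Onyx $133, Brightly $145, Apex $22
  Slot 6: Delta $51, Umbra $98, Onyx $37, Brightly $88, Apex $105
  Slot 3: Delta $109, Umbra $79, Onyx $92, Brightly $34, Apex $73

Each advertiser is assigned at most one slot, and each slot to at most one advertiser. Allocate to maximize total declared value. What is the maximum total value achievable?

Optimal: Delta→Slot 3 ($109), Umbra→Slot 2 ($79), Onyx→Slot 7 ($107), Brightly→Slot 5 ($145), Apex→Slot 6 ($105) — total 109+79+107+145+105 = $545.
Max-entry greedy (repeatedly take the single best remaining cell) gives $530, worse by 15.
Next-best assignment: Delta→Slot 2, Umbra→Slot 7, Onyx→Slot 3, Brightly→Slot 5, Apex→Slot 6 = $533.
Swapping Delta↔Onyx (Delta→Slot 7 $109, Onyx→Slot 3 $92) loses 15.

Maximum total: $545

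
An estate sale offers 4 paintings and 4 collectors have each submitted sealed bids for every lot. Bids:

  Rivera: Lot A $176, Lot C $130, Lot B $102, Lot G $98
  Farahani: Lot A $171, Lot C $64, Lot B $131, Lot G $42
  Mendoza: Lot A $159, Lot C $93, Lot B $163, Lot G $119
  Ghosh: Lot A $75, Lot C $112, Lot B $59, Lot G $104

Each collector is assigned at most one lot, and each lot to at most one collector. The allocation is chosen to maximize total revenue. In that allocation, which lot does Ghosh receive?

Treat this as an assignment problem: match each collector to one lot.
Optimal: Rivera→Lot C ($130), Farahani→Lot A ($171), Mendoza→Lot B ($163), Ghosh→Lot G ($104) — total 130+171+163+104 = $568.
Ghosh's own top lot is Lot C ($112), but forcing Ghosh→Lot C and reassigning the rest optimally gives only $544 — worse by 24.

Ghosh receives Lot G.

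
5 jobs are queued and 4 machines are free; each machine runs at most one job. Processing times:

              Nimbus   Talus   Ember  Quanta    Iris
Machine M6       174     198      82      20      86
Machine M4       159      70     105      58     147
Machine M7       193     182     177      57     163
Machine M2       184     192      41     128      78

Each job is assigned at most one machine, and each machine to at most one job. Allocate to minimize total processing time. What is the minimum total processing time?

Optimal: Iris→Machine M6 (86 min), Talus→Machine M4 (70 min), Quanta→Machine M7 (57 min), Ember→Machine M2 (41 min) — total 86+70+57+41 = 254 min.
Min-entry greedy (repeatedly take the single cheapest remaining cell) gives 294 min, worse by 40.

Minimum total: 254 min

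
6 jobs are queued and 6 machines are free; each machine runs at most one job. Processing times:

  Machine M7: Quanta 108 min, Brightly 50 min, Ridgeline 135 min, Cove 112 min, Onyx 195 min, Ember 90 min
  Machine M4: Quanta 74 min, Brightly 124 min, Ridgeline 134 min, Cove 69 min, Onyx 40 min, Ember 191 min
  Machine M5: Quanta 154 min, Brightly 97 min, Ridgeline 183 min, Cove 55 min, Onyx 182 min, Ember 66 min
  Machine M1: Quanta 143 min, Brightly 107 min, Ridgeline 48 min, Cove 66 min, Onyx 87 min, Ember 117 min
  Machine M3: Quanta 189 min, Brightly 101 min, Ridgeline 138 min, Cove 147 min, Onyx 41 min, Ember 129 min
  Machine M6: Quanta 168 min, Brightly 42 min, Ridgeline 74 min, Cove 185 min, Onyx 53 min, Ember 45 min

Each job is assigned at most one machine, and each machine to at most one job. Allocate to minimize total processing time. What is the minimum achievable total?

Minimum total: 313 min

Optimal: Quanta→Machine M4 (74 min), Brightly→Machine M7 (50 min), Ridgeline→Machine M1 (48 min), Cove→Machine M5 (55 min), Onyx→Machine M3 (41 min), Ember→Machine M6 (45 min) — total 74+50+48+55+41+45 = 313 min.
Row-greedy (each job in turn takes its cheapest remaining machine) gives 350 min, worse by 37.
Swapping Ember↔Cove (Ember→Machine M5 66 min, Cove→Machine M6 185 min) adds 151.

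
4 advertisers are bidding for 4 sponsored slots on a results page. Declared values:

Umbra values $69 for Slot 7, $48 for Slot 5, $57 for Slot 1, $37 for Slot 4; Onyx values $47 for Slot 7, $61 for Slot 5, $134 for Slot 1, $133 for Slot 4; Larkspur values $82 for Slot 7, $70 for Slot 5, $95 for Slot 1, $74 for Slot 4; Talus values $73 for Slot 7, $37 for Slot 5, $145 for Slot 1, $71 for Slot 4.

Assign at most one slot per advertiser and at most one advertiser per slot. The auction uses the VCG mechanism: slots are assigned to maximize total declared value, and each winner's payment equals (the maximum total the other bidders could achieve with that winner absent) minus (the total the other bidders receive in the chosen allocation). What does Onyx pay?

Onyx pays $4.

Efficient allocation: Umbra→Slot 7 ($69), Onyx→Slot 4 ($133), Larkspur→Slot 5 ($70), Talus→Slot 1 ($145); total welfare W = $417.
Onyx receives Slot 4 at value $133, so the others get W − 133 = $284.
Without Onyx: best allocation of the remaining 3 bidders over all 4 slots is Umbra→Slot 7 ($69), Larkspur→Slot 4 ($74), Talus→Slot 1 ($145), total $288.
VCG payment = (others' best without Onyx) − (others' welfare with Onyx) = 288 − 284 = $4.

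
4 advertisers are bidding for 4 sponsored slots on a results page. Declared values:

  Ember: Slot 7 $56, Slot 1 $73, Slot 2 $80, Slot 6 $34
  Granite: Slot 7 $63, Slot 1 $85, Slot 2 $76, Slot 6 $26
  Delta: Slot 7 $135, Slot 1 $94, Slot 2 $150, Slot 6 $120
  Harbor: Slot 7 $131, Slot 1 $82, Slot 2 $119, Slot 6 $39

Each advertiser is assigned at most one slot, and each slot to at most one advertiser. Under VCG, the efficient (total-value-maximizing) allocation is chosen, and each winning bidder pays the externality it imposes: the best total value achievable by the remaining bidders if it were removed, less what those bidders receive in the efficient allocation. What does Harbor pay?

Efficient allocation: Ember→Slot 2 ($80), Granite→Slot 1 ($85), Delta→Slot 6 ($120), Harbor→Slot 7 ($131); total welfare W = $416.
Harbor receives Slot 7 at value $131, so the others get W − 131 = $285.
Without Harbor: best allocation of the remaining 3 bidders over all 4 slots is Ember→Slot 2 ($80), Granite→Slot 1 ($85), Delta→Slot 7 ($135), total $300.
VCG payment = (others' best without Harbor) − (others' welfare with Harbor) = 300 − 285 = $15.

Harbor pays $15.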